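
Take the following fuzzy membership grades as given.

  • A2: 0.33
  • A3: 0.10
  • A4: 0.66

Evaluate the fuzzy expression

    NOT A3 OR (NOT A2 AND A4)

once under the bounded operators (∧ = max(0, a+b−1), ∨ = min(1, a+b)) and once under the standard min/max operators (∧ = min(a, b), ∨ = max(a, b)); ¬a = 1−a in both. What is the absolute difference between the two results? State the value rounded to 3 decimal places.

Under bounded:
  NOT A3 = 1 − 0.10 = 0.90
  NOT A2 = 1 − 0.33 = 0.67
  NOT A2 AND A4 = max(0, a+b−1) on (0.67, 0.66) = 0.33
  NOT A3 OR (NOT A2 AND A4) = min(1, a+b) on (0.90, 0.33) = 1.00
  → value = 1.0000
Under standard min/max:
  NOT A3 = 1 − 0.10 = 0.90
  NOT A2 = 1 − 0.33 = 0.67
  NOT A2 AND A4 = min(a, b) on (0.67, 0.66) = 0.66
  NOT A3 OR (NOT A2 AND A4) = max(a, b) on (0.90, 0.66) = 0.90
  → value = 0.9000
|1.0000 − 0.9000| = 0.100

0.100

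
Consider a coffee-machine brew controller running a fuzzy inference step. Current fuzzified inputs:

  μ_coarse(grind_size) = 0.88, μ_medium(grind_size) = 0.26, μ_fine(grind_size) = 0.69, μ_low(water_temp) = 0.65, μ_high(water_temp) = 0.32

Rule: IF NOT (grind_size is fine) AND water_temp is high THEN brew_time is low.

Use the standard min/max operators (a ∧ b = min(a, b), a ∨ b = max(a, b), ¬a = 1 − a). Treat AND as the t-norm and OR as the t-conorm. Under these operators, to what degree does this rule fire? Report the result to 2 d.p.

firing strength: ¬fine=1−0.69=0.31, high=0.32; AND[min(a, b)] → w = 0.31

0.31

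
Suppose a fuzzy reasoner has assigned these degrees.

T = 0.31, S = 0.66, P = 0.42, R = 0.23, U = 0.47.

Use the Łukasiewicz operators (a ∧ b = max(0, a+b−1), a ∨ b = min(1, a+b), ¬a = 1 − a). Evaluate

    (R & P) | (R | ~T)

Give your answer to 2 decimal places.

0.92

R & P = max(0, a+b−1) on (0.23, 0.42) = 0.00
~T = 1 − 0.31 = 0.69
R | ~T = min(1, a+b) on (0.23, 0.69) = 0.92
(R & P) | (R | ~T) = min(1, a+b) on (0.00, 0.92) = 0.92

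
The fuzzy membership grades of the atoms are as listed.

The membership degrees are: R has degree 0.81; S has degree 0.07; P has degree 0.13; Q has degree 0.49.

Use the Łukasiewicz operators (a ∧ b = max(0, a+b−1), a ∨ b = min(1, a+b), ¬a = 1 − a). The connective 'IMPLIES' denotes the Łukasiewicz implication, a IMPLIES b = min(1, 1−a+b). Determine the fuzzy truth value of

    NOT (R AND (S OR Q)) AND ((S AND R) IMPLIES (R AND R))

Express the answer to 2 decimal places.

0.63

S OR Q = min(1, a+b) on (0.07, 0.49) = 0.56
R AND (S OR Q) = max(0, a+b−1) on (0.81, 0.56) = 0.37
NOT (R AND (S OR Q)) = 1 − 0.37 = 0.63
S AND R = max(0, a+b−1) on (0.07, 0.81) = 0.00
R AND R = max(0, a+b−1) on (0.81, 0.81) = 0.62
(S AND R) IMPLIES (R AND R)  [Łukasiewicz: min(1, 1−a+b)] with a=0.00, b=0.62 → 1.00
NOT (R AND (S OR Q)) AND ((S AND R) IMPLIES (R AND R)) = max(0, a+b−1) on (0.63, 1.00) = 0.63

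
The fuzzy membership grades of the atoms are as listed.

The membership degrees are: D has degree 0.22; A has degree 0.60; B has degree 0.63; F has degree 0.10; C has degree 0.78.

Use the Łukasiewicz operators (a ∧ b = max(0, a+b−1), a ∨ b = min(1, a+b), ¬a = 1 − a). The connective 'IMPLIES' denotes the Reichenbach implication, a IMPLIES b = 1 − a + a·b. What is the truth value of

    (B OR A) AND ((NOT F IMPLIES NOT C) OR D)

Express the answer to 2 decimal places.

B OR A = min(1, a+b) on (0.63, 0.60) = 1.00
NOT F = 1 − 0.10 = 0.90
NOT C = 1 − 0.78 = 0.22
NOT F IMPLIES NOT C  [Reichenbach: 1 − a + a·b] with a=0.90, b=0.22 → 0.30
(NOT F IMPLIES NOT C) OR D = min(1, a+b) on (0.30, 0.22) = 0.52
(B OR A) AND ((NOT F IMPLIES NOT C) OR D) = max(0, a+b−1) on (1.00, 0.52) = 0.52

0.52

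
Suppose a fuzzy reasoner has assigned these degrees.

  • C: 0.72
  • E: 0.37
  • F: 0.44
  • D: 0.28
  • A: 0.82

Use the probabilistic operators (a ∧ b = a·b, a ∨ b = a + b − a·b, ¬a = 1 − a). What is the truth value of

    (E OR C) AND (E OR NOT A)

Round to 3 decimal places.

0.398

E OR C = a + b − a·b on (0.3700, 0.7200) = 0.8236
NOT A = 1 − 0.8200 = 0.1800
E OR NOT A = a + b − a·b on (0.3700, 0.1800) = 0.4834
(E OR C) AND (E OR NOT A) = a·b on (0.8236, 0.4834) = 0.3981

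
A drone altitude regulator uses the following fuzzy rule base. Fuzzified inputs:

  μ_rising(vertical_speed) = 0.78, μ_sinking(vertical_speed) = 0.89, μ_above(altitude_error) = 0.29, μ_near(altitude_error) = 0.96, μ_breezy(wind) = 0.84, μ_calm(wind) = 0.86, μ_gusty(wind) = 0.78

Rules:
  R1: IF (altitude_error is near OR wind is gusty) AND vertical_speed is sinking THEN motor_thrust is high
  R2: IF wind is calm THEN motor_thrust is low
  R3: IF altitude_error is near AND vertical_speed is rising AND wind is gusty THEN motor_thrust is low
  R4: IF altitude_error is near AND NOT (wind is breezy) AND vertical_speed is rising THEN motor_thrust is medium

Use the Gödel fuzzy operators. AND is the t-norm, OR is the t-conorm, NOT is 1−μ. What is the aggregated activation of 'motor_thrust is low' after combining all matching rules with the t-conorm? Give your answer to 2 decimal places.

0.86

R1: (near=0.96 OR gusty=0.78) = 0.96; AND[min(a, b)] with sinking=0.89 → w = 0.89
R2: calm=0.86 → w = 0.86
R3: near=0.96, rising=0.78, gusty=0.78; AND[min(a, b)] → w = 0.78
R4: near=0.96, ¬breezy=1−0.84=0.16, rising=0.78; AND[min(a, b)] → w = 0.16
Rules with consequent 'low': {R2, R3} → strengths 0.86, 0.78
Aggregate via t-conorm [max(a, b)]: 0.86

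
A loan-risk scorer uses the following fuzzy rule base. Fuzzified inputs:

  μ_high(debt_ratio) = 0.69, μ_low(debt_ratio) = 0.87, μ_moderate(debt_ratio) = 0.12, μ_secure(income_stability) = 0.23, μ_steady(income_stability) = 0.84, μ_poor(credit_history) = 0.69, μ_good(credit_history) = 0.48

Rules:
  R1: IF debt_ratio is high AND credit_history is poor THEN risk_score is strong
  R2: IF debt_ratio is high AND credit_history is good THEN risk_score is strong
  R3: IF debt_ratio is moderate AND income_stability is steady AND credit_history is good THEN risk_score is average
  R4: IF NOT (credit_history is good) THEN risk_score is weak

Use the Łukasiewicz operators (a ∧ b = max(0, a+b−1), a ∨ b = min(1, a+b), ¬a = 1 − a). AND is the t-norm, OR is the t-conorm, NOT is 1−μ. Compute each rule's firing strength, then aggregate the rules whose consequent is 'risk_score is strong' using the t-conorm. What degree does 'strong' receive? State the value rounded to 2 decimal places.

R1: high=0.69, poor=0.69; AND[max(0, a+b−1)] → w = 0.38
R2: high=0.69, good=0.48; AND[max(0, a+b−1)] → w = 0.17
R3: moderate=0.12, steady=0.84, good=0.48; AND[max(0, a+b−1)] → w = 0.00
R4: ¬good=1−0.48=0.52 → w = 0.52
Rules with consequent 'strong': {R1, R2} → strengths 0.38, 0.17
Aggregate via t-conorm [min(1, a+b)]: 0.55

0.55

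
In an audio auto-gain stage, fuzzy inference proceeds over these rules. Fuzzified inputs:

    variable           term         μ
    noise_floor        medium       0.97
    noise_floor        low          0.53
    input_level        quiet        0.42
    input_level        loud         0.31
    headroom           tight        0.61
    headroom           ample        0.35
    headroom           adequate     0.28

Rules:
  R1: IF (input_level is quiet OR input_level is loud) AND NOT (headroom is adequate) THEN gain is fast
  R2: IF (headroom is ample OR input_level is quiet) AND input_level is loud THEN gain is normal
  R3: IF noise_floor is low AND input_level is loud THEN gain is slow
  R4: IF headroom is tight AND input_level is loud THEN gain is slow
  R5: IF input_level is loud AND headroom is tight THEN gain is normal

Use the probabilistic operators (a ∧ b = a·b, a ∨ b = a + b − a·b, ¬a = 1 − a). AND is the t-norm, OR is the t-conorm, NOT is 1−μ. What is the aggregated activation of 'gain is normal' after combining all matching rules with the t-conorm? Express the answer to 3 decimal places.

0.346

R1: (quiet=0.42 OR loud=0.31) = 0.5998; AND[a·b] with ¬adequate=1−0.28=0.72 → w = 0.4319
R2: (ample=0.35 OR quiet=0.42) = 0.6230; AND[a·b] with loud=0.31 → w = 0.1931
R3: low=0.53, loud=0.31; AND[a·b] → w = 0.1643
R4: tight=0.61, loud=0.31; AND[a·b] → w = 0.1891
R5: loud=0.31, tight=0.61; AND[a·b] → w = 0.1891
Rules with consequent 'normal': {R2, R5} → strengths 0.1931, 0.1891
Aggregate via t-conorm [a + b − a·b]: 0.3457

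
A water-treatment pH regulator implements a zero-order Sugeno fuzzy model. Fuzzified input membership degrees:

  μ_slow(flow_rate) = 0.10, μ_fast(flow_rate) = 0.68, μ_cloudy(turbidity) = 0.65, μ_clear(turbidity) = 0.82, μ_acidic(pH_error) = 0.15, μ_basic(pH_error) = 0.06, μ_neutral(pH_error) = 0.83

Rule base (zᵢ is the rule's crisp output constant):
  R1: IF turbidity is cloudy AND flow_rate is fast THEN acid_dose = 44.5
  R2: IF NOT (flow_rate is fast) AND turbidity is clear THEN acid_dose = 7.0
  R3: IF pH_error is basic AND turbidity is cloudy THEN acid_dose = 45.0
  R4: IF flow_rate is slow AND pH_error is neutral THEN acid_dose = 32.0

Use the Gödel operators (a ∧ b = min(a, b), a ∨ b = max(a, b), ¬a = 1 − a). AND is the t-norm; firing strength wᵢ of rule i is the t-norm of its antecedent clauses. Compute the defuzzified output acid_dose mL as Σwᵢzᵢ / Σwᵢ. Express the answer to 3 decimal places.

32.801

R1 (z=44.5): cloudy=0.65, fast=0.68; AND[min(a, b)] → w = 0.65
R2 (z=7.0): ¬fast=1−0.68=0.32, clear=0.82; AND[min(a, b)] → w = 0.32
R3 (z=45.0): basic=0.06, cloudy=0.65; AND[min(a, b)] → w = 0.06
R4 (z=32.0): slow=0.10, neutral=0.83; AND[min(a, b)] → w = 0.10
Weighted average = (0.65·44.5 + 0.32·7.0 + 0.06·45.0 + 0.10·32.0) / (0.65 + 0.32 + 0.06 + 0.10)
  = 37.0650 / 1.1300 = 32.801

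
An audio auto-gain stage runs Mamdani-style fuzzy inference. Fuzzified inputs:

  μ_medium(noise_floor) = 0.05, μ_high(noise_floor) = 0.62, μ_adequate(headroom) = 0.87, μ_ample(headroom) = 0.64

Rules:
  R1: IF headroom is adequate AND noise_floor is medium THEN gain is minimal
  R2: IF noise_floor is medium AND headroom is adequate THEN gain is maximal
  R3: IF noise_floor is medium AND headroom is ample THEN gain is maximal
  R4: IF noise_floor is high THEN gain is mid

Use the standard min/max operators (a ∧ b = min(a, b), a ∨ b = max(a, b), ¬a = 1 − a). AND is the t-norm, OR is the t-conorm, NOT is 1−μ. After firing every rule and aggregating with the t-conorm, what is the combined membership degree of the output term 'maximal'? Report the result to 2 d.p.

R1: adequate=0.87, medium=0.05; AND[min(a, b)] → w = 0.05
R2: medium=0.05, adequate=0.87; AND[min(a, b)] → w = 0.05
R3: medium=0.05, ample=0.64; AND[min(a, b)] → w = 0.05
R4: high=0.62 → w = 0.62
Rules with consequent 'maximal': {R2, R3} → strengths 0.05, 0.05
Aggregate via t-conorm [max(a, b)]: 0.05

0.05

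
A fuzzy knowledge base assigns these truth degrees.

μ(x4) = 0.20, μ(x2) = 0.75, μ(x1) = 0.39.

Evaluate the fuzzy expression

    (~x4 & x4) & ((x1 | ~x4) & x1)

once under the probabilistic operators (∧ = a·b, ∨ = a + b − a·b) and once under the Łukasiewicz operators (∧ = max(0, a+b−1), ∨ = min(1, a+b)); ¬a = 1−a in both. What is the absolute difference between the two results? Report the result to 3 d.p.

Under probabilistic:
  ~x4 = 1 − 0.2000 = 0.8000
  ~x4 & x4 = a·b on (0.8000, 0.2000) = 0.1600
  ~x4 = 1 − 0.2000 = 0.8000
  x1 | ~x4 = a + b − a·b on (0.3900, 0.8000) = 0.8780
  (x1 | ~x4) & x1 = a·b on (0.8780, 0.3900) = 0.3424
  (~x4 & x4) & ((x1 | ~x4) & x1) = a·b on (0.1600, 0.3424) = 0.0548
  → value = 0.0548
Under Łukasiewicz:
  ~x4 = 1 − 0.20 = 0.80
  ~x4 & x4 = max(0, a+b−1) on (0.80, 0.20) = 0.00
  ~x4 = 1 − 0.20 = 0.80
  x1 | ~x4 = min(1, a+b) on (0.39, 0.80) = 1.00
  (x1 | ~x4) & x1 = max(0, a+b−1) on (1.00, 0.39) = 0.39
  (~x4 & x4) & ((x1 | ~x4) & x1) = max(0, a+b−1) on (0.00, 0.39) = 0.00
  → value = 0.0000
|0.0548 − 0.0000| = 0.055

0.055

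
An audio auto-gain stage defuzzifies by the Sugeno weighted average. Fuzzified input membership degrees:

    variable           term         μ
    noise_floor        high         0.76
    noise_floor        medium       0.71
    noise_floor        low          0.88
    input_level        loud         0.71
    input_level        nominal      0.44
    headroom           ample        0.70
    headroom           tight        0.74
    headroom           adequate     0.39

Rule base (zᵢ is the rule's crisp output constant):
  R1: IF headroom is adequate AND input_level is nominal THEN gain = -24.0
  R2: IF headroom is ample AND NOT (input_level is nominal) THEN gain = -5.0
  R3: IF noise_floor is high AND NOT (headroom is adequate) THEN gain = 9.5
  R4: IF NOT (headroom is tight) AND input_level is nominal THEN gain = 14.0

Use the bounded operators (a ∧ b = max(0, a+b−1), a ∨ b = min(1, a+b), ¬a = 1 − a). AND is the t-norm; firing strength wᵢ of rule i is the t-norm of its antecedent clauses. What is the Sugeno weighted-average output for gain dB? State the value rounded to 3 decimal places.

R1 (z=-24.0): adequate=0.39, nominal=0.44; AND[max(0, a+b−1)] → w = 0.00
R2 (z=-5.0): ample=0.70, ¬nominal=1−0.44=0.56; AND[max(0, a+b−1)] → w = 0.26
R3 (z=9.5): high=0.76, ¬adequate=1−0.39=0.61; AND[max(0, a+b−1)] → w = 0.37
R4 (z=14.0): ¬tight=1−0.74=0.26, nominal=0.44; AND[max(0, a+b−1)] → w = 0.00
Weighted average = (0.00·-24.0 + 0.26·-5.0 + 0.37·9.5 + 0.00·14.0) / (0.00 + 0.26 + 0.37 + 0.00)
  = 2.2150 / 0.6300 = 3.516

3.516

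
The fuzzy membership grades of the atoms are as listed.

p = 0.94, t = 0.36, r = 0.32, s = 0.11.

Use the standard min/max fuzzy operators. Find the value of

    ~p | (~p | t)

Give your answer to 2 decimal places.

~p = 1 − 0.94 = 0.06
~p = 1 − 0.94 = 0.06
~p | t = max(a, b) on (0.06, 0.36) = 0.36
~p | (~p | t) = max(a, b) on (0.06, 0.36) = 0.36

0.36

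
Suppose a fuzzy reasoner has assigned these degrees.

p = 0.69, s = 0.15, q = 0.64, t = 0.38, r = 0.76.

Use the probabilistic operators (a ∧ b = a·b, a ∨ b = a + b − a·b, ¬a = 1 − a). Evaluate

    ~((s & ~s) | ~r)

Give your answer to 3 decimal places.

0.663

~s = 1 − 0.1500 = 0.8500
s & ~s = a·b on (0.1500, 0.8500) = 0.1275
~r = 1 − 0.7600 = 0.2400
(s & ~s) | ~r = a + b − a·b on (0.1275, 0.2400) = 0.3369
~((s & ~s) | ~r) = 1 − 0.3369 = 0.6631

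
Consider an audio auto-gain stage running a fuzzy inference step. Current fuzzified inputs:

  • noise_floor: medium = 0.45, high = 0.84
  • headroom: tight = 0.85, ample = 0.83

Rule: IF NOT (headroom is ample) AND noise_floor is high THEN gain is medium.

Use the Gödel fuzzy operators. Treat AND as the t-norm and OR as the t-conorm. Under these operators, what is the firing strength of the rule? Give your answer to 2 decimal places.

firing strength: ¬ample=1−0.83=0.17, high=0.84; AND[min(a, b)] → w = 0.17

0.17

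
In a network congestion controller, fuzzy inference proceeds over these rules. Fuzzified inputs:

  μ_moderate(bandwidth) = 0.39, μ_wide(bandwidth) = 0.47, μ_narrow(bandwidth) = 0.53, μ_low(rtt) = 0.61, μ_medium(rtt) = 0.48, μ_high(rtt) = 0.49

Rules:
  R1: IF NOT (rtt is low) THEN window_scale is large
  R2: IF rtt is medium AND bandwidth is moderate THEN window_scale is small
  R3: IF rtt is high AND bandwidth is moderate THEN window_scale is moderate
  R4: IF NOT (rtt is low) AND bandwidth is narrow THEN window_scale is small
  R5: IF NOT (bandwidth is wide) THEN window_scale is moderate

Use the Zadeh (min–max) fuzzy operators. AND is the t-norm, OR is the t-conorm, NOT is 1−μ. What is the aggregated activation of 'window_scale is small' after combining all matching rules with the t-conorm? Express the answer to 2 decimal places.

0.39

R1: ¬low=1−0.61=0.39 → w = 0.39
R2: medium=0.48, moderate=0.39; AND[min(a, b)] → w = 0.39
R3: high=0.49, moderate=0.39; AND[min(a, b)] → w = 0.39
R4: ¬low=1−0.61=0.39, narrow=0.53; AND[min(a, b)] → w = 0.39
R5: ¬wide=1−0.47=0.53 → w = 0.53
Rules with consequent 'small': {R2, R4} → strengths 0.39, 0.39
Aggregate via t-conorm [max(a, b)]: 0.39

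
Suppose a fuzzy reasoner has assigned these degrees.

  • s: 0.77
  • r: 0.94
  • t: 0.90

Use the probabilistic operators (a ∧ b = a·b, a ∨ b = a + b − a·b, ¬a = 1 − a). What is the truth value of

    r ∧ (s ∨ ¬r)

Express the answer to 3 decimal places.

¬r = 1 − 0.9400 = 0.0600
s ∨ ¬r = a + b − a·b on (0.7700, 0.0600) = 0.7838
r ∧ (s ∨ ¬r) = a·b on (0.9400, 0.7838) = 0.7368

0.737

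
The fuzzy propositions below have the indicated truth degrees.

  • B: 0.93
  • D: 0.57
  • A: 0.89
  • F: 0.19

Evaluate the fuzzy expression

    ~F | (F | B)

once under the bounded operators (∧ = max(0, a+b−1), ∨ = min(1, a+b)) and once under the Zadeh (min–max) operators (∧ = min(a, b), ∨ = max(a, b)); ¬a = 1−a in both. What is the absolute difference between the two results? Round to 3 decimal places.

0.070

Under bounded:
  ~F = 1 − 0.19 = 0.81
  F | B = min(1, a+b) on (0.19, 0.93) = 1.00
  ~F | (F | B) = min(1, a+b) on (0.81, 1.00) = 1.00
  → value = 1.0000
Under Zadeh (min–max):
  ~F = 1 − 0.19 = 0.81
  F | B = max(a, b) on (0.19, 0.93) = 0.93
  ~F | (F | B) = max(a, b) on (0.81, 0.93) = 0.93
  → value = 0.9300
|1.0000 − 0.9300| = 0.070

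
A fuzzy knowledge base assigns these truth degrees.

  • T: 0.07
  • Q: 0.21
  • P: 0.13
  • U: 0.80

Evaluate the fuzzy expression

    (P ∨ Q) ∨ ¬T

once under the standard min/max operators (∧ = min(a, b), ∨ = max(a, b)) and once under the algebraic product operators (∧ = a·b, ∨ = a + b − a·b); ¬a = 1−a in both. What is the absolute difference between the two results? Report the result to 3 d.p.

0.022

Under standard min/max:
  P ∨ Q = max(a, b) on (0.13, 0.21) = 0.21
  ¬T = 1 − 0.07 = 0.93
  (P ∨ Q) ∨ ¬T = max(a, b) on (0.21, 0.93) = 0.93
  → value = 0.9300
Under algebraic product:
  P ∨ Q = a + b − a·b on (0.1300, 0.2100) = 0.3127
  ¬T = 1 − 0.0700 = 0.9300
  (P ∨ Q) ∨ ¬T = a + b − a·b on (0.3127, 0.9300) = 0.9519
  → value = 0.9519
|0.9300 − 0.9519| = 0.022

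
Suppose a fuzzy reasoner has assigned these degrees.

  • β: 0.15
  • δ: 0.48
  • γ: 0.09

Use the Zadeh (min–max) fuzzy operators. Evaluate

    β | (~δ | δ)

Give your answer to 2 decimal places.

0.52

~δ = 1 − 0.48 = 0.52
~δ | δ = max(a, b) on (0.52, 0.48) = 0.52
β | (~δ | δ) = max(a, b) on (0.15, 0.52) = 0.52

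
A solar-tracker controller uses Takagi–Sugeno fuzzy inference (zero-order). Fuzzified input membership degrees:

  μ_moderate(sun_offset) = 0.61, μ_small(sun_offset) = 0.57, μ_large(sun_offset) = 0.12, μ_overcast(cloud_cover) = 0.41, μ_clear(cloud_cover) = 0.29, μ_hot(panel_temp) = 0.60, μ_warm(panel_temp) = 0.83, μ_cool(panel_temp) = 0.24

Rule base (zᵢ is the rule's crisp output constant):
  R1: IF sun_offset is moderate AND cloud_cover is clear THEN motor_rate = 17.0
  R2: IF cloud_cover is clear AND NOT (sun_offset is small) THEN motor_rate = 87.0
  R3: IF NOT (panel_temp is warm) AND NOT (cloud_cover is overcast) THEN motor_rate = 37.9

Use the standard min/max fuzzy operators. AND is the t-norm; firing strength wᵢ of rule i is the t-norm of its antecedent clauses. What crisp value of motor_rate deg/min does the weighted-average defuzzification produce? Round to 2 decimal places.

48.80

R1 (z=17.0): moderate=0.61, clear=0.29; AND[min(a, b)] → w = 0.29
R2 (z=87.0): clear=0.29, ¬small=1−0.57=0.43; AND[min(a, b)] → w = 0.29
R3 (z=37.9): ¬warm=1−0.83=0.17, ¬overcast=1−0.41=0.59; AND[min(a, b)] → w = 0.17
Weighted average = (0.29·17.0 + 0.29·87.0 + 0.17·37.9) / (0.29 + 0.29 + 0.17)
  = 36.6030 / 0.7500 = 48.80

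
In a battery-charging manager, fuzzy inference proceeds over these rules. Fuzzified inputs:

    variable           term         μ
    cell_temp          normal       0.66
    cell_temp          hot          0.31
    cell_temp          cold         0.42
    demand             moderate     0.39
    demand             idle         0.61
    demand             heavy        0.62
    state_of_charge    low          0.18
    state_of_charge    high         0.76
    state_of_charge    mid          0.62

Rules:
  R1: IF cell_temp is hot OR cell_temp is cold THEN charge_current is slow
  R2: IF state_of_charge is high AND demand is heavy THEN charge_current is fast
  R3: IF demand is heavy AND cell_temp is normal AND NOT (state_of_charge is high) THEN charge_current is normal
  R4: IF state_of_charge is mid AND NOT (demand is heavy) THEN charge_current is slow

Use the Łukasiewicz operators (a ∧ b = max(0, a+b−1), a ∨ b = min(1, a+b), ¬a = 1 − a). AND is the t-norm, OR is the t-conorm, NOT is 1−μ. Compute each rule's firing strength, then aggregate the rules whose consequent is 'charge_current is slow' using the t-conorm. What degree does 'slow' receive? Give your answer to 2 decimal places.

R1: hot=0.31, cold=0.42; OR[min(1, a+b)] → w = 0.73
R2: high=0.76, heavy=0.62; AND[max(0, a+b−1)] → w = 0.38
R3: heavy=0.62, normal=0.66, ¬high=1−0.76=0.24; AND[max(0, a+b−1)] → w = 0.00
R4: mid=0.62, ¬heavy=1−0.62=0.38; AND[max(0, a+b−1)] → w = 0.00
Rules with consequent 'slow': {R1, R4} → strengths 0.73, 0.00
Aggregate via t-conorm [min(1, a+b)]: 0.73

0.73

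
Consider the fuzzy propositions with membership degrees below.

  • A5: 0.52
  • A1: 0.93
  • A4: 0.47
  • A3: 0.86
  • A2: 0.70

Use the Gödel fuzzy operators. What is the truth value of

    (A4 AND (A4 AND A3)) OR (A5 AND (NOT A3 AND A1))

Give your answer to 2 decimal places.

0.47

A4 AND A3 = min(a, b) on (0.47, 0.86) = 0.47
A4 AND (A4 AND A3) = min(a, b) on (0.47, 0.47) = 0.47
NOT A3 = 1 − 0.86 = 0.14
NOT A3 AND A1 = min(a, b) on (0.14, 0.93) = 0.14
A5 AND (NOT A3 AND A1) = min(a, b) on (0.52, 0.14) = 0.14
(A4 AND (A4 AND A3)) OR (A5 AND (NOT A3 AND A1)) = max(a, b) on (0.47, 0.14) = 0.47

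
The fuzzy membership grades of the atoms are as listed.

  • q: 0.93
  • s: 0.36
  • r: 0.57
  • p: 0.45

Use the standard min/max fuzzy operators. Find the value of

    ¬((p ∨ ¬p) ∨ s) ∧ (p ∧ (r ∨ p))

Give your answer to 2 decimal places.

¬p = 1 − 0.45 = 0.55
p ∨ ¬p = max(a, b) on (0.45, 0.55) = 0.55
(p ∨ ¬p) ∨ s = max(a, b) on (0.55, 0.36) = 0.55
¬((p ∨ ¬p) ∨ s) = 1 − 0.55 = 0.45
r ∨ p = max(a, b) on (0.57, 0.45) = 0.57
p ∧ (r ∨ p) = min(a, b) on (0.45, 0.57) = 0.45
¬((p ∨ ¬p) ∨ s) ∧ (p ∧ (r ∨ p)) = min(a, b) on (0.45, 0.45) = 0.45

0.45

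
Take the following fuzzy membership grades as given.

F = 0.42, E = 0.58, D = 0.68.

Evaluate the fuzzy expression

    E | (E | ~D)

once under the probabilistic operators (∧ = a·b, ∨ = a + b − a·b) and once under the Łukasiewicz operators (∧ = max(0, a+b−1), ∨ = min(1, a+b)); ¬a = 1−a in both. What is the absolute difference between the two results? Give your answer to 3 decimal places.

Under probabilistic:
  ~D = 1 − 0.6800 = 0.3200
  E | ~D = a + b − a·b on (0.5800, 0.3200) = 0.7144
  E | (E | ~D) = a + b − a·b on (0.5800, 0.7144) = 0.8800
  → value = 0.8800
Under Łukasiewicz:
  ~D = 1 − 0.68 = 0.32
  E | ~D = min(1, a+b) on (0.58, 0.32) = 0.90
  E | (E | ~D) = min(1, a+b) on (0.58, 0.90) = 1.00
  → value = 1.0000
|0.8800 − 1.0000| = 0.120

0.120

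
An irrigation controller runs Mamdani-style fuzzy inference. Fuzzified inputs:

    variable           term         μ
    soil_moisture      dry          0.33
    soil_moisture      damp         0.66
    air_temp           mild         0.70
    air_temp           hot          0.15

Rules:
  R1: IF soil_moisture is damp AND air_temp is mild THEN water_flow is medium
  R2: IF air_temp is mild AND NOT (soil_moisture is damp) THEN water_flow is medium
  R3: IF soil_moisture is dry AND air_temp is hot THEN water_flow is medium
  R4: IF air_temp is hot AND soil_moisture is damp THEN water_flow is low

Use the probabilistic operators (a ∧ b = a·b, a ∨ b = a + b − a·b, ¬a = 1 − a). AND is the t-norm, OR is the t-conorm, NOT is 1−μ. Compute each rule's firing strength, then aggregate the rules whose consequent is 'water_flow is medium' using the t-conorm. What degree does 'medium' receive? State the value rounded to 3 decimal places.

0.610

R1: damp=0.66, mild=0.70; AND[a·b] → w = 0.4620
R2: mild=0.70, ¬damp=1−0.66=0.34; AND[a·b] → w = 0.2380
R3: dry=0.33, hot=0.15; AND[a·b] → w = 0.0495
R4: hot=0.15, damp=0.66; AND[a·b] → w = 0.0990
Rules with consequent 'medium': {R1, R2, R3} → strengths 0.4620, 0.2380, 0.0495
Aggregate via t-conorm [a + b − a·b]: 0.6103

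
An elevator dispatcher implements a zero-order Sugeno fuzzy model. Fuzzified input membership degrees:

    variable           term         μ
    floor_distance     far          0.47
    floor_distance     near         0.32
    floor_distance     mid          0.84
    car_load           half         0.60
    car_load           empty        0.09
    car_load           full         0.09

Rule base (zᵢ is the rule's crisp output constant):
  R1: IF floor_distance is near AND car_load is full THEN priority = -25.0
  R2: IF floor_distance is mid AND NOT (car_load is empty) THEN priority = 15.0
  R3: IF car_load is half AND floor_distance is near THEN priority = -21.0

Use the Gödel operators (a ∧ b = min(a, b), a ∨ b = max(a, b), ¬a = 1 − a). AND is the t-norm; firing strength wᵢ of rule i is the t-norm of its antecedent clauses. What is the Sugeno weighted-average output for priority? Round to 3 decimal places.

R1 (z=-25.0): near=0.32, full=0.09; AND[min(a, b)] → w = 0.09
R2 (z=15.0): mid=0.84, ¬empty=1−0.09=0.91; AND[min(a, b)] → w = 0.84
R3 (z=-21.0): half=0.60, near=0.32; AND[min(a, b)] → w = 0.32
Weighted average = (0.09·-25.0 + 0.84·15.0 + 0.32·-21.0) / (0.09 + 0.84 + 0.32)
  = 3.6300 / 1.2500 = 2.904

2.904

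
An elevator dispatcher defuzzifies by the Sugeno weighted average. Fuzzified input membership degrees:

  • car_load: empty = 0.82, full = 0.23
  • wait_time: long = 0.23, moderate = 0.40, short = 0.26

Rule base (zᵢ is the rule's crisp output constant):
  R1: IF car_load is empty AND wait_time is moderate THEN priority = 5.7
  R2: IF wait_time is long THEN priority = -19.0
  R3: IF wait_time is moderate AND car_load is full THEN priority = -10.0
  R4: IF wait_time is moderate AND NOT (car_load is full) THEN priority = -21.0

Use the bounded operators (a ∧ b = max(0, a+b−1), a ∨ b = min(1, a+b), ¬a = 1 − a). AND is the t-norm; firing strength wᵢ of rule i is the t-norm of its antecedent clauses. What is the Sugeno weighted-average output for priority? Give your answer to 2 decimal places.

-10.78

R1 (z=5.7): empty=0.82, moderate=0.40; AND[max(0, a+b−1)] → w = 0.22
R2 (z=-19.0): long=0.23 → w = 0.23
R3 (z=-10.0): moderate=0.40, full=0.23; AND[max(0, a+b−1)] → w = 0.00
R4 (z=-21.0): moderate=0.40, ¬full=1−0.23=0.77; AND[max(0, a+b−1)] → w = 0.17
Weighted average = (0.22·5.7 + 0.23·-19.0 + 0.00·-10.0 + 0.17·-21.0) / (0.22 + 0.23 + 0.00 + 0.17)
  = -6.6860 / 0.6200 = -10.78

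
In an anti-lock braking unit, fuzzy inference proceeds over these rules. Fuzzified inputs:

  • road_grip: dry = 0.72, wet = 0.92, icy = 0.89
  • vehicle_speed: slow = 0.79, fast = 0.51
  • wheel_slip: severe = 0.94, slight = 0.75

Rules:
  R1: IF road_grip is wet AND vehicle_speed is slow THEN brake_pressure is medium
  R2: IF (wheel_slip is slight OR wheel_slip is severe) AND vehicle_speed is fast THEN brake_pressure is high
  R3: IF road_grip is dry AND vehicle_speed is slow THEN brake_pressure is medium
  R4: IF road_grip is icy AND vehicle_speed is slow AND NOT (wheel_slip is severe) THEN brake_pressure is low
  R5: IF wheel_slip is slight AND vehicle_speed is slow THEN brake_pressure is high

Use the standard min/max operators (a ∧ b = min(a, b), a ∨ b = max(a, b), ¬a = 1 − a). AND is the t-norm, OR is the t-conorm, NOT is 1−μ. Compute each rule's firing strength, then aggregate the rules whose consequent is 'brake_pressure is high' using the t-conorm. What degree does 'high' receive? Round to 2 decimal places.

0.75

R1: wet=0.92, slow=0.79; AND[min(a, b)] → w = 0.79
R2: (slight=0.75 OR severe=0.94) = 0.94; AND[min(a, b)] with fast=0.51 → w = 0.51
R3: dry=0.72, slow=0.79; AND[min(a, b)] → w = 0.72
R4: icy=0.89, slow=0.79, ¬severe=1−0.94=0.06; AND[min(a, b)] → w = 0.06
R5: slight=0.75, slow=0.79; AND[min(a, b)] → w = 0.75
Rules with consequent 'high': {R2, R5} → strengths 0.51, 0.75
Aggregate via t-conorm [max(a, b)]: 0.75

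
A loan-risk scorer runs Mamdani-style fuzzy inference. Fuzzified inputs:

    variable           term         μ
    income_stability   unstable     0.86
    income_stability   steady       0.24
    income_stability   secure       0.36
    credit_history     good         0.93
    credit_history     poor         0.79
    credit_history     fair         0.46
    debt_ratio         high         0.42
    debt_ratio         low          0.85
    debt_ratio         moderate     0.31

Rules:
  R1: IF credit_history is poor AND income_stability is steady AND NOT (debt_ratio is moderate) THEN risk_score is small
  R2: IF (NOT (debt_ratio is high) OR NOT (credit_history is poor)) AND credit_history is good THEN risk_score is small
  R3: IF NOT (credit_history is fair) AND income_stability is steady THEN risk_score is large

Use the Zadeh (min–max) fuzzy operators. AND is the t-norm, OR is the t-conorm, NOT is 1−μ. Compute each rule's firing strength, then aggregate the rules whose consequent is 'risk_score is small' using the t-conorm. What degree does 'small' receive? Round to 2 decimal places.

R1: poor=0.79, steady=0.24, ¬moderate=1−0.31=0.69; AND[min(a, b)] → w = 0.24
R2: (¬high=1−0.42=0.58 OR ¬poor=1−0.79=0.21) = 0.58; AND[min(a, b)] with good=0.93 → w = 0.58
R3: ¬fair=1−0.46=0.54, steady=0.24; AND[min(a, b)] → w = 0.24
Rules with consequent 'small': {R1, R2} → strengths 0.24, 0.58
Aggregate via t-conorm [max(a, b)]: 0.58

0.58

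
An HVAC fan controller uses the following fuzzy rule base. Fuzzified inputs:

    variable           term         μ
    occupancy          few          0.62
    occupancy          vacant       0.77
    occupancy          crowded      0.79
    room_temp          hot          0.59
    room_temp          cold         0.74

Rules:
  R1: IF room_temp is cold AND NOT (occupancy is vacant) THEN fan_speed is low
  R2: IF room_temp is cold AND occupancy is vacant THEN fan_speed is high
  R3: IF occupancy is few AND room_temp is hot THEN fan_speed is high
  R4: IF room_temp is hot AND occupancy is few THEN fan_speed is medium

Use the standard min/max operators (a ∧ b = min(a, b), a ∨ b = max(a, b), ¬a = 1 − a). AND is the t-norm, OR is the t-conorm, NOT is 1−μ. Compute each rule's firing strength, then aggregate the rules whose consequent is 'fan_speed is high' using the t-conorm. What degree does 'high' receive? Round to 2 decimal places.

R1: cold=0.74, ¬vacant=1−0.77=0.23; AND[min(a, b)] → w = 0.23
R2: cold=0.74, vacant=0.77; AND[min(a, b)] → w = 0.74
R3: few=0.62, hot=0.59; AND[min(a, b)] → w = 0.59
R4: hot=0.59, few=0.62; AND[min(a, b)] → w = 0.59
Rules with consequent 'high': {R2, R3} → strengths 0.74, 0.59
Aggregate via t-conorm [max(a, b)]: 0.74

0.74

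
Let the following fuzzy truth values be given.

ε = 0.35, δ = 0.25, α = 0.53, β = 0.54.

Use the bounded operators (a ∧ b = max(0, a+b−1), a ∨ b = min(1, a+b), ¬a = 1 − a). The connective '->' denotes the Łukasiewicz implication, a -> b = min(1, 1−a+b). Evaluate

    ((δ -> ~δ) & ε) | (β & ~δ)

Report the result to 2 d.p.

~δ = 1 − 0.25 = 0.75
δ -> ~δ  [Łukasiewicz: min(1, 1−a+b)] with a=0.25, b=0.75 → 1.00
(δ -> ~δ) & ε = max(0, a+b−1) on (1.00, 0.35) = 0.35
~δ = 1 − 0.25 = 0.75
β & ~δ = max(0, a+b−1) on (0.54, 0.75) = 0.29
((δ -> ~δ) & ε) | (β & ~δ) = min(1, a+b) on (0.35, 0.29) = 0.64

0.64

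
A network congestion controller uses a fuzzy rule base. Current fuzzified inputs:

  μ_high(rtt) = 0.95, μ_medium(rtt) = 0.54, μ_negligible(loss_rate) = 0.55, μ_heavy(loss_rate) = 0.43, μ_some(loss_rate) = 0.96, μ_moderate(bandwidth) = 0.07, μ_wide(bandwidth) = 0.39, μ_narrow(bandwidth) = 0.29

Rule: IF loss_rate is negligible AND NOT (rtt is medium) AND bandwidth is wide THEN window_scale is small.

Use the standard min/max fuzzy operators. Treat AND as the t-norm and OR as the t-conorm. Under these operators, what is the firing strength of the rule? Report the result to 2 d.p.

firing strength: negligible=0.55, ¬medium=1−0.54=0.46, wide=0.39; AND[min(a, b)] → w = 0.39

0.39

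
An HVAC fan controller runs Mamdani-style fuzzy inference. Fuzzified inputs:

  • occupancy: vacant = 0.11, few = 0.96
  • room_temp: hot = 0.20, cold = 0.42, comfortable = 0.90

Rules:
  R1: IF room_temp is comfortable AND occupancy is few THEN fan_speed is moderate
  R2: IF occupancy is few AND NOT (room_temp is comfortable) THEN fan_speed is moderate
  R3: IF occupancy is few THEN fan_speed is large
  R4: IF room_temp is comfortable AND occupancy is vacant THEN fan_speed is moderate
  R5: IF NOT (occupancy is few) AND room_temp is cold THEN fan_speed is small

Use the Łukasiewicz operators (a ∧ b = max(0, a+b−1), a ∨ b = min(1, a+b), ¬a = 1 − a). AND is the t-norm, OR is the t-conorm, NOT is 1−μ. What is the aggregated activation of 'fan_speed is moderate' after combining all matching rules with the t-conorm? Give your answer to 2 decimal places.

0.93

R1: comfortable=0.90, few=0.96; AND[max(0, a+b−1)] → w = 0.86
R2: few=0.96, ¬comfortable=1−0.90=0.10; AND[max(0, a+b−1)] → w = 0.06
R3: few=0.96 → w = 0.96
R4: comfortable=0.90, vacant=0.11; AND[max(0, a+b−1)] → w = 0.01
R5: ¬few=1−0.96=0.04, cold=0.42; AND[max(0, a+b−1)] → w = 0.00
Rules with consequent 'moderate': {R1, R2, R4} → strengths 0.86, 0.06, 0.01
Aggregate via t-conorm [min(1, a+b)]: 0.93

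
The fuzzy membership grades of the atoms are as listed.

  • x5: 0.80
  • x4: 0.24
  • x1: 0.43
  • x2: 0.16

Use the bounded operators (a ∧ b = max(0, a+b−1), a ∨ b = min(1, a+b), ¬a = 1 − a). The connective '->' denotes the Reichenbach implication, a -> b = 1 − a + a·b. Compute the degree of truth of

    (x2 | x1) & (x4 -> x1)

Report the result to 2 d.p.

x2 | x1 = min(1, a+b) on (0.16, 0.43) = 0.59
x4 -> x1  [Reichenbach: 1 − a + a·b] with a=0.24, b=0.43 → 0.86
(x2 | x1) & (x4 -> x1) = max(0, a+b−1) on (0.59, 0.86) = 0.45

0.45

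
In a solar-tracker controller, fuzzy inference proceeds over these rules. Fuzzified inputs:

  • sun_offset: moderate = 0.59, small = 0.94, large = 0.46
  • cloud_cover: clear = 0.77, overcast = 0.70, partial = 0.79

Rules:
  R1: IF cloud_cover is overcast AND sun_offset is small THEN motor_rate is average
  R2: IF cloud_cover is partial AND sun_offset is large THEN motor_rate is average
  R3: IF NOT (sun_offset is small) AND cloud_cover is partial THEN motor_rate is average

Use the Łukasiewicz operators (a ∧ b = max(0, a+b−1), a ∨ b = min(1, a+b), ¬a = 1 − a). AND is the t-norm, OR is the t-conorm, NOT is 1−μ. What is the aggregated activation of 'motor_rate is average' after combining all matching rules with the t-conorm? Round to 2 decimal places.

R1: overcast=0.70, small=0.94; AND[max(0, a+b−1)] → w = 0.64
R2: partial=0.79, large=0.46; AND[max(0, a+b−1)] → w = 0.25
R3: ¬small=1−0.94=0.06, partial=0.79; AND[max(0, a+b−1)] → w = 0.00
Rules with consequent 'average': {R1, R2, R3} → strengths 0.64, 0.25, 0.00
Aggregate via t-conorm [min(1, a+b)]: 0.89

0.89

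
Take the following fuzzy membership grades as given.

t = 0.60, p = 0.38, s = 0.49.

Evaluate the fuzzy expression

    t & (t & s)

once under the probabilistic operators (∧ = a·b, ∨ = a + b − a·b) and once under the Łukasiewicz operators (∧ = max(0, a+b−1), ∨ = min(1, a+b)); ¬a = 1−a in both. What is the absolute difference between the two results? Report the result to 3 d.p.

Under probabilistic:
  t & s = a·b on (0.6000, 0.4900) = 0.2940
  t & (t & s) = a·b on (0.6000, 0.2940) = 0.1764
  → value = 0.1764
Under Łukasiewicz:
  t & s = max(0, a+b−1) on (0.60, 0.49) = 0.09
  t & (t & s) = max(0, a+b−1) on (0.60, 0.09) = 0.00
  → value = 0.0000
|0.1764 − 0.0000| = 0.176

0.176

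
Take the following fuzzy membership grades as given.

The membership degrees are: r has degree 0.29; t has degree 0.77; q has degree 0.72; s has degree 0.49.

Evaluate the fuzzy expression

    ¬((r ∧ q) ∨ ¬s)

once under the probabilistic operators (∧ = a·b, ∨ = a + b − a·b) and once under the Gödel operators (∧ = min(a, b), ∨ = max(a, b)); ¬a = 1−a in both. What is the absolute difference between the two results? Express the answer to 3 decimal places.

Under probabilistic:
  r ∧ q = a·b on (0.2900, 0.7200) = 0.2088
  ¬s = 1 − 0.4900 = 0.5100
  (r ∧ q) ∨ ¬s = a + b − a·b on (0.2088, 0.5100) = 0.6123
  ¬((r ∧ q) ∨ ¬s) = 1 − 0.6123 = 0.3877
  → value = 0.3877
Under Gödel:
  r ∧ q = min(a, b) on (0.29, 0.72) = 0.29
  ¬s = 1 − 0.49 = 0.51
  (r ∧ q) ∨ ¬s = max(a, b) on (0.29, 0.51) = 0.51
  ¬((r ∧ q) ∨ ¬s) = 1 − 0.51 = 0.49
  → value = 0.4900
|0.3877 − 0.4900| = 0.102

0.102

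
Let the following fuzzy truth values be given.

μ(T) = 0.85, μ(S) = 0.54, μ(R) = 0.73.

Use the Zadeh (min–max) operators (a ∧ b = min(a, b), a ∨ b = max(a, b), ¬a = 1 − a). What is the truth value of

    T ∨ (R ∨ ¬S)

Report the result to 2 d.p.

0.85

¬S = 1 − 0.54 = 0.46
R ∨ ¬S = max(a, b) on (0.73, 0.46) = 0.73
T ∨ (R ∨ ¬S) = max(a, b) on (0.85, 0.73) = 0.85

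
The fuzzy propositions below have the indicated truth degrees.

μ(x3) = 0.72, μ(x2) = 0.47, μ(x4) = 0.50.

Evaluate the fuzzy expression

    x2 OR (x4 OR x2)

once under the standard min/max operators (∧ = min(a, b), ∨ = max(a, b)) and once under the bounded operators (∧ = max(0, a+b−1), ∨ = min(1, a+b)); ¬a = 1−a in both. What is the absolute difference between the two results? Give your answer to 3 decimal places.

Under standard min/max:
  x4 OR x2 = max(a, b) on (0.50, 0.47) = 0.50
  x2 OR (x4 OR x2) = max(a, b) on (0.47, 0.50) = 0.50
  → value = 0.5000
Under bounded:
  x4 OR x2 = min(1, a+b) on (0.50, 0.47) = 0.97
  x2 OR (x4 OR x2) = min(1, a+b) on (0.47, 0.97) = 1.00
  → value = 1.0000
|0.5000 − 1.0000| = 0.500

0.500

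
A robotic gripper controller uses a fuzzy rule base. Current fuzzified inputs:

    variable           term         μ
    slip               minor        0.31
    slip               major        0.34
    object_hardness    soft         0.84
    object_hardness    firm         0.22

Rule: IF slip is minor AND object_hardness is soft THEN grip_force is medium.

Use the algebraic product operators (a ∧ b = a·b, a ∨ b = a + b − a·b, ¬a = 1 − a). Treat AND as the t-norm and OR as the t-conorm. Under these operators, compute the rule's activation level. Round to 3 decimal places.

0.260

firing strength: minor=0.31, soft=0.84; AND[a·b] → w = 0.2604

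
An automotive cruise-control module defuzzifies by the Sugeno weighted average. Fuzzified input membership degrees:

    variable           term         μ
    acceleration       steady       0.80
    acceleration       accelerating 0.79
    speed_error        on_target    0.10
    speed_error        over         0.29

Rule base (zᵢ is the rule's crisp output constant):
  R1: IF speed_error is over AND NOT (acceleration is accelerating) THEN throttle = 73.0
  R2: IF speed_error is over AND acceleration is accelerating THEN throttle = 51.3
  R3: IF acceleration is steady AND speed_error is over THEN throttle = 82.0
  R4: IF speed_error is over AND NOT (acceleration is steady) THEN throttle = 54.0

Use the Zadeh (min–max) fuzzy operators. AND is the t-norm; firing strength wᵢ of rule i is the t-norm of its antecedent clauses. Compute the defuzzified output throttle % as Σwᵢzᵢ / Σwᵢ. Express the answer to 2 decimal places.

R1 (z=73.0): over=0.29, ¬accelerating=1−0.79=0.21; AND[min(a, b)] → w = 0.21
R2 (z=51.3): over=0.29, accelerating=0.79; AND[min(a, b)] → w = 0.29
R3 (z=82.0): steady=0.80, over=0.29; AND[min(a, b)] → w = 0.29
R4 (z=54.0): over=0.29, ¬steady=1−0.80=0.20; AND[min(a, b)] → w = 0.20
Weighted average = (0.21·73.0 + 0.29·51.3 + 0.29·82.0 + 0.20·54.0) / (0.21 + 0.29 + 0.29 + 0.20)
  = 64.7870 / 0.9900 = 65.44

65.44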